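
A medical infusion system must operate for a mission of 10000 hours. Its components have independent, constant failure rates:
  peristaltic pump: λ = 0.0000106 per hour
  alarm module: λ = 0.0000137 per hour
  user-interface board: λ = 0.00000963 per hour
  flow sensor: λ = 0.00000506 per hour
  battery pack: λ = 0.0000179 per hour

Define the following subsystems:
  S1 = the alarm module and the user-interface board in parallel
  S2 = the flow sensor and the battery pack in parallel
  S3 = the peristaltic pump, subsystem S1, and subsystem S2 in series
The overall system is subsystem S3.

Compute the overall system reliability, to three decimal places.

R(peristaltic pump) = exp(−0.0000106 × 10000) = 0.89942
R(alarm module) = exp(−0.0000137 × 10000) = 0.87197
R(user-interface board) = exp(−0.00000963 × 10000) = 0.90819
R(flow sensor) = exp(−0.00000506 × 10000) = 0.95066
R(battery pack) = exp(−0.0000179 × 10000) = 0.83611
Parallel (alarm module and user-interface board): 1 − (1 − 0.87197)(1 − 0.90819) = 0.98825
Parallel (flow sensor and battery pack): 1 − (1 − 0.95066)(1 − 0.83611) = 0.99191
Series (peristaltic pump, [0.98825], and [0.99191]): 0.89942 × 0.98825 × 0.99191 = 0.882

0.882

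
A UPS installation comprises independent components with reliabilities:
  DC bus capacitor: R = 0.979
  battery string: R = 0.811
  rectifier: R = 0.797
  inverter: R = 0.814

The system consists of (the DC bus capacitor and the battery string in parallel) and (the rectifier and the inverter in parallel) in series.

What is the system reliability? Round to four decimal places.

0.9584

Parallel (DC bus capacitor and battery string): 1 − (1 − 0.979000)(1 − 0.811000) = 0.996031
Parallel (rectifier and inverter): 1 − (1 − 0.797000)(1 − 0.814000) = 0.962242
Series ([0.996031] and [0.962242]): 0.996031 × 0.962242 = 0.9584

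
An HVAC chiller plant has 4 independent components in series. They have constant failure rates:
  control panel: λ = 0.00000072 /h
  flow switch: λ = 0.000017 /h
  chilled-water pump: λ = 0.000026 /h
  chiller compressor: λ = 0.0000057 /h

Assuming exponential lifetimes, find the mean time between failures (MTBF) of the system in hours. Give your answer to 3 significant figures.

Series of exponential components: λ_sys = Σ λ_i
λ_sys = 0.00000072 + 0.000017 + 0.000026 + 0.0000057 = 4.9420e-05 /h
MTBF = 1 / λ_sys = 20200 h

20200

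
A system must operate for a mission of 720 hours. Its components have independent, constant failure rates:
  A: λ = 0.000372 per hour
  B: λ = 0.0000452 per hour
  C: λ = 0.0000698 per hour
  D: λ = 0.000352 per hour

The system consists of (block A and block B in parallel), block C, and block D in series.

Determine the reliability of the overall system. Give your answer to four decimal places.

R(A) = exp(−0.000372 × 720) = 0.765030
R(B) = exp(−0.0000452 × 720) = 0.967980
R(C) = exp(−0.0000698 × 720) = 0.950986
R(D) = exp(−0.000352 × 720) = 0.776126
Parallel (A and B): 1 − (1 − 0.765030)(1 − 0.967980) = 0.992476
Series ([0.992476], C, and D): 0.992476 × 0.950986 × 0.776126 = 0.7325

0.7325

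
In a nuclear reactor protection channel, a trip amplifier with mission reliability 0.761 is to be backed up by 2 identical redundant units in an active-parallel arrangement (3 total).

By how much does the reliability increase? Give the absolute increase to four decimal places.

0.2253

R_before = 0.761
R_after = 1 − (1 − 0.761)^3 = 0.9863
ΔR = 0.9863 − 0.761 = 0.2253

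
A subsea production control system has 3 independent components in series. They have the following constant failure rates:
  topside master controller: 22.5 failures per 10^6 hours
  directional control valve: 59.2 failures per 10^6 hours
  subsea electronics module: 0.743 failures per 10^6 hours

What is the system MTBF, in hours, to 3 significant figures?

Series of exponential components: λ_sys = Σ λ_i
λ_sys = 0.0000225 + 0.0000592 + 0.000000743 = 8.2443e-05 /h
MTBF = 1 / λ_sys = 12100 h

12100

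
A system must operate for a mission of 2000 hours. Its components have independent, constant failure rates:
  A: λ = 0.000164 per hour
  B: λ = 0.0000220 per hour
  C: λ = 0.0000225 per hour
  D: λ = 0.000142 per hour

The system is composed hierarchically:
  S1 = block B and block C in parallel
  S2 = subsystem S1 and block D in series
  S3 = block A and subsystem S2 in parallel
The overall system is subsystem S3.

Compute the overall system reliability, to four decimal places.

0.9305

R(A) = exp(−0.000164 × 2000) = 0.720363
R(B) = exp(−0.0000220 × 2000) = 0.956954
R(C) = exp(−0.0000225 × 2000) = 0.955997
R(D) = exp(−0.000142 × 2000) = 0.752767
Parallel (B and C): 1 − (1 − 0.956954)(1 − 0.955997) = 0.998106
Series ([0.998106] and D): 0.998106 × 0.752767 = 0.751341
Parallel (A and [0.751341]): 1 − (1 − 0.720363)(1 − 0.751341) = 0.9305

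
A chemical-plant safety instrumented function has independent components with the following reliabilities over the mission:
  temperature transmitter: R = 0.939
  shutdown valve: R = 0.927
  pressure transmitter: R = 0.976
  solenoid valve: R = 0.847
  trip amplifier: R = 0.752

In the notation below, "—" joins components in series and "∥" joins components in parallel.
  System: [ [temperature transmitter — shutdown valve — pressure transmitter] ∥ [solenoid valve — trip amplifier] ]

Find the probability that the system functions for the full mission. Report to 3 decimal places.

0.945

Series (temperature transmitter, shutdown valve, and pressure transmitter): 0.93900 × 0.92700 × 0.97600 = 0.84956
Series (solenoid valve and trip amplifier): 0.84700 × 0.75200 = 0.63694
Parallel ([0.84956] and [0.63694]): 1 − (1 − 0.84956)(1 − 0.63694) = 0.945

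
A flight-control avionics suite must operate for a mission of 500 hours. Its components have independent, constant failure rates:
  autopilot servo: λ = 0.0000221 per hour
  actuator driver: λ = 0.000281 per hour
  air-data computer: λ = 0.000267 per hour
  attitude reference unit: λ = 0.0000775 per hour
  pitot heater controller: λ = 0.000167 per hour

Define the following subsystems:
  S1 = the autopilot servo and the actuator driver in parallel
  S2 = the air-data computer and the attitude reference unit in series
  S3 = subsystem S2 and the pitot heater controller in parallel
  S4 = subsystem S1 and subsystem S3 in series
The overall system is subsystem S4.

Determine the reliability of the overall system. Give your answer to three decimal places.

R(autopilot servo) = exp(−0.0000221 × 500) = 0.98901
R(actuator driver) = exp(−0.000281 × 500) = 0.86892
R(air-data computer) = exp(−0.000267 × 500) = 0.87503
R(attitude reference unit) = exp(−0.0000775 × 500) = 0.96199
R(pitot heater controller) = exp(−0.000167 × 500) = 0.91989
Parallel (autopilot servo and actuator driver): 1 − (1 − 0.98901)(1 − 0.86892) = 0.99856
Series (air-data computer and attitude reference unit): 0.87503 × 0.96199 = 0.84177
Parallel ([0.84177] and pitot heater controller): 1 − (1 − 0.84177)(1 − 0.91989) = 0.98732
Series ([0.99856] and [0.98732]): 0.99856 × 0.98732 = 0.986

0.986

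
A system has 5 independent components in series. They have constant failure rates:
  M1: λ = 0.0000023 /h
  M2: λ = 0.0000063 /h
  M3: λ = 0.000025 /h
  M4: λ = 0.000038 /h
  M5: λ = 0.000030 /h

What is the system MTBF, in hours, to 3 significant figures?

Series of exponential components: λ_sys = Σ λ_i
λ_sys = 0.0000023 + 0.0000063 + 0.000025 + 0.000038 + 0.000030 = 1.0160e-04 /h
MTBF = 1 / λ_sys = 9840 h

9840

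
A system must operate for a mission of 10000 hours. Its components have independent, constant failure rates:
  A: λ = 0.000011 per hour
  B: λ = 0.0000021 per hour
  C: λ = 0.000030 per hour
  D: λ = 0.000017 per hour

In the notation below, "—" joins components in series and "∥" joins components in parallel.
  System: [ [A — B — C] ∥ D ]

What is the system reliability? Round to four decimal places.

R(A) = exp(−0.000011 × 10000) = 0.895834
R(B) = exp(−0.0000021 × 10000) = 0.979219
R(C) = exp(−0.000030 × 10000) = 0.740818
R(D) = exp(−0.000017 × 10000) = 0.843665
Series (A, B, and C): 0.895834 × 0.979219 × 0.740818 = 0.649859
Parallel ([0.649859] and D): 1 − (1 − 0.649859)(1 − 0.843665) = 0.9453

0.9453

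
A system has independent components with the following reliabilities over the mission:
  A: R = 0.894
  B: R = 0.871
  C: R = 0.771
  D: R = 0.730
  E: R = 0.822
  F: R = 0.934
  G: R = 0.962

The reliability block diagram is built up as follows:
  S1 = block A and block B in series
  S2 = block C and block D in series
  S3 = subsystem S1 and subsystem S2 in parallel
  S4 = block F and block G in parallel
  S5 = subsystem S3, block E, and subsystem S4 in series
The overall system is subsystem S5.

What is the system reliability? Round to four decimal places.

0.7406

Series (A and B): 0.894000 × 0.871000 = 0.778674
Series (C and D): 0.771000 × 0.730000 = 0.562830
Parallel ([0.778674] and [0.562830]): 1 − (1 − 0.778674)(1 − 0.562830) = 0.903243
Parallel (F and G): 1 − (1 − 0.934000)(1 − 0.962000) = 0.997492
Series ([0.903243], E, and [0.997492]): 0.903243 × 0.822000 × 0.997492 = 0.7406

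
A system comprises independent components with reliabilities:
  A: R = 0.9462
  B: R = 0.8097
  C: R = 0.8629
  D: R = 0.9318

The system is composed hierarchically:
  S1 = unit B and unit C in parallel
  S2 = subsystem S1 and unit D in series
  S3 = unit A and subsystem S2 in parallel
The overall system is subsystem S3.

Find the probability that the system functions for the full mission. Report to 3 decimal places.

Parallel (B and C): 1 − (1 − 0.80970)(1 − 0.86290) = 0.97391
Series ([0.97391] and D): 0.97391 × 0.93180 = 0.90749
Parallel (A and [0.90749]): 1 − (1 − 0.94620)(1 − 0.90749) = 0.995

0.995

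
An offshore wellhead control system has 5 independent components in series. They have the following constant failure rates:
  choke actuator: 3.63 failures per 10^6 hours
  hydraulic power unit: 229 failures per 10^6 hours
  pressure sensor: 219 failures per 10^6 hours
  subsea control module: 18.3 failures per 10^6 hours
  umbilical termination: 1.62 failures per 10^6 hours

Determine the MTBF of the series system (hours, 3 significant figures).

Series of exponential components: λ_sys = Σ λ_i
λ_sys = 0.00000363 + 0.000229 + 0.000219 + 0.0000183 + 0.00000162 = 4.7155e-04 /h
MTBF = 1 / λ_sys = 2120 h

2120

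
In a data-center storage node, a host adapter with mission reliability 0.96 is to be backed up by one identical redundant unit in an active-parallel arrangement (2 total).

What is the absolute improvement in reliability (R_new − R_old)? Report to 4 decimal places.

R_before = 0.96
R_after = 1 − (1 − 0.96)^2 = 0.9984
ΔR = 0.9984 − 0.96 = 0.0384

0.0384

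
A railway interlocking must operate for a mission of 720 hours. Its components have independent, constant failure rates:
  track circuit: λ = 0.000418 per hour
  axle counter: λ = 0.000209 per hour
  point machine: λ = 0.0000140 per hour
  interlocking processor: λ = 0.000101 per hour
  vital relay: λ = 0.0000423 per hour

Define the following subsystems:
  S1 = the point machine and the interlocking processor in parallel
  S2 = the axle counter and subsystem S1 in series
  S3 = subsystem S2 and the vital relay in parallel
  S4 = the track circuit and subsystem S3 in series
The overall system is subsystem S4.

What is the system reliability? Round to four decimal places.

0.7370

R(track circuit) = exp(−0.000418 × 720) = 0.740107
R(axle counter) = exp(−0.000209 × 720) = 0.860295
R(point machine) = exp(−0.0000140 × 720) = 0.989971
R(interlocking processor) = exp(−0.000101 × 720) = 0.929861
R(vital relay) = exp(−0.0000423 × 720) = 0.970003
Parallel (point machine and interlocking processor): 1 − (1 − 0.989971)(1 − 0.929861) = 0.999297
Series (axle counter and [0.999297]): 0.860295 × 0.999297 = 0.859690
Parallel ([0.859690] and vital relay): 1 − (1 − 0.859690)(1 − 0.970003) = 0.995791
Series (track circuit and [0.995791]): 0.740107 × 0.995791 = 0.7370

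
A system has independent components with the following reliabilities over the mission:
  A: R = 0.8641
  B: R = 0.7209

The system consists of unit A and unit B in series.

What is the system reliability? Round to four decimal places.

0.6229

Series (A and B): 0.864100 × 0.720900 = 0.6229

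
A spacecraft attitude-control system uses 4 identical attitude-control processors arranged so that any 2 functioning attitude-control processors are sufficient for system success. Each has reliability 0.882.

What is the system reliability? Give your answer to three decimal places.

R = Σ_{i=2}^{4} C(4,i) p^i (1−p)^{4−i} with p = 0.882
C(4,2)·0.882^2·0.118^2 = 0.06499
C(4,3)·0.882^3·0.118^1 = 0.32385
C(4,4)·0.882^4·0.118^0 = 0.60517
Sum = 0.994

0.994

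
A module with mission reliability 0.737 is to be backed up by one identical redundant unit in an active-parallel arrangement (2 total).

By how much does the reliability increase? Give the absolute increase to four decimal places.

0.1938

R_before = 0.737
R_after = 1 − (1 − 0.737)^2 = 0.9308
ΔR = 0.9308 − 0.737 = 0.1938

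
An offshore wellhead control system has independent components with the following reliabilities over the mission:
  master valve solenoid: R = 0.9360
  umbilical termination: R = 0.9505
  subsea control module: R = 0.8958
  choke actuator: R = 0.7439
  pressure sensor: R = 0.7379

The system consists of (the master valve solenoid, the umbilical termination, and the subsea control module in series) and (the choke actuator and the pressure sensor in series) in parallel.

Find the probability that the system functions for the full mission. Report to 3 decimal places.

0.908

Series (master valve solenoid, umbilical termination, and subsea control module): 0.93600 × 0.95050 × 0.89580 = 0.79696
Series (choke actuator and pressure sensor): 0.74390 × 0.73790 = 0.54892
Parallel ([0.79696] and [0.54892]): 1 − (1 − 0.79696)(1 − 0.54892) = 0.908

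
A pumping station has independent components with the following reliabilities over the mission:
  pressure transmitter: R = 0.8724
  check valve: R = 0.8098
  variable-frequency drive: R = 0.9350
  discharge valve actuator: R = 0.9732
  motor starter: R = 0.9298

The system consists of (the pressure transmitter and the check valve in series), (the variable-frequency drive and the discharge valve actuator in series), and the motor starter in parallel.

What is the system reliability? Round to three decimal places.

Series (pressure transmitter and check valve): 0.87240 × 0.80980 = 0.70647
Series (variable-frequency drive and discharge valve actuator): 0.93500 × 0.97320 = 0.90994
Parallel ([0.70647], [0.90994], and motor starter): 1 − (1 − 0.70647)(1 − 0.90994)(1 − 0.92980) = 0.998

0.998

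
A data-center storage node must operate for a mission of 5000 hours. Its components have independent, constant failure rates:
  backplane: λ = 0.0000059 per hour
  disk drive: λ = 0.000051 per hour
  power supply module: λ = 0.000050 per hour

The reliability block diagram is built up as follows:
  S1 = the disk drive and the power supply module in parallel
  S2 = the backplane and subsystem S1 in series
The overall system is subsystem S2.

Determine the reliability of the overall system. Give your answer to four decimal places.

R(backplane) = exp(−0.0000059 × 5000) = 0.970931
R(disk drive) = exp(−0.000051 × 5000) = 0.774916
R(power supply module) = exp(−0.000050 × 5000) = 0.778801
Parallel (disk drive and power supply module): 1 − (1 − 0.774916)(1 − 0.778801) = 0.950212
Series (backplane and [0.950212]): 0.970931 × 0.950212 = 0.9226

0.9226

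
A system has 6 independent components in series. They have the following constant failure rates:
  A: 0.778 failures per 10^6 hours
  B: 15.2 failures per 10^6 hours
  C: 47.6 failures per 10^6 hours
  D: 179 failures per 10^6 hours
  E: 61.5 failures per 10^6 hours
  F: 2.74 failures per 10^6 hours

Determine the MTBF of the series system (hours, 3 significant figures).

3260

Series of exponential components: λ_sys = Σ λ_i
λ_sys = 0.000000778 + 0.0000152 + 0.0000476 + 0.000179 + 0.0000615 + 0.00000274 = 3.0682e-04 /h
MTBF = 1 / λ_sys = 3260 h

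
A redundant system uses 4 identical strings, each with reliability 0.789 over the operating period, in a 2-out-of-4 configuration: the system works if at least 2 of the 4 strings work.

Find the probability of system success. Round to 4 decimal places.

0.9684

R = Σ_{i=2}^{4} C(4,i) p^i (1−p)^{4−i} with p = 0.789
C(4,2)·0.789^2·0.211^2 = 0.166292
C(4,3)·0.789^3·0.211^1 = 0.414547
C(4,4)·0.789^4·0.211^0 = 0.387532
Sum = 0.9684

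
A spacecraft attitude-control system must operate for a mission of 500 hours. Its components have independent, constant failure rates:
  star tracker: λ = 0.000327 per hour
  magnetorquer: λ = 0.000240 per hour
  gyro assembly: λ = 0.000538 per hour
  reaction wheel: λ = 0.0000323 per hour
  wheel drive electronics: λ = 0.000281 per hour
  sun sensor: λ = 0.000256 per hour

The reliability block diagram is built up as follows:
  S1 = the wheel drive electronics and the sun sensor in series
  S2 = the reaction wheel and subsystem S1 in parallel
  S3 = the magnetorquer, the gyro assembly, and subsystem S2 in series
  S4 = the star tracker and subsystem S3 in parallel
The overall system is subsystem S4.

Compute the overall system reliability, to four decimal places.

R(star tracker) = exp(−0.000327 × 500) = 0.849166
R(magnetorquer) = exp(−0.000240 × 500) = 0.886920
R(gyro assembly) = exp(−0.000538 × 500) = 0.764143
R(reaction wheel) = exp(−0.0000323 × 500) = 0.983980
R(wheel drive electronics) = exp(−0.000281 × 500) = 0.868924
R(sun sensor) = exp(−0.000256 × 500) = 0.879853
Series (wheel drive electronics and sun sensor): 0.868924 × 0.879853 = 0.764525
Parallel (reaction wheel and [0.764525]): 1 − (1 − 0.983980)(1 − 0.764525) = 0.996228
Series (magnetorquer, gyro assembly, and [0.996228]): 0.886920 × 0.764143 × 0.996228 = 0.675177
Parallel (star tracker and [0.675177]): 1 − (1 − 0.849166)(1 − 0.675177) = 0.9510

0.9510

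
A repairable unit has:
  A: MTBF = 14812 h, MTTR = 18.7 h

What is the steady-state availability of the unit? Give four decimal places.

0.9987

A(A) = MTBF/(MTBF+MTTR) = 14812/(14812+18.7) = 0.9987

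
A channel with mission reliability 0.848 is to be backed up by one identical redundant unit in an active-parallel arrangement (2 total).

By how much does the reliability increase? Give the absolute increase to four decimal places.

0.1289

R_before = 0.848
R_after = 1 − (1 − 0.848)^2 = 0.9769
ΔR = 0.9769 − 0.848 = 0.1289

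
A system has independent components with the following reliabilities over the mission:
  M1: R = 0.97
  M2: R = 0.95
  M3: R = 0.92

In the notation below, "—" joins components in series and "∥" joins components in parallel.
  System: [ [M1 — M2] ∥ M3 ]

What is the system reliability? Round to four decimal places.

Series (M1 and M2): 0.970000 × 0.950000 = 0.921500
Parallel ([0.921500] and M3): 1 − (1 − 0.921500)(1 − 0.920000) = 0.9937

0.9937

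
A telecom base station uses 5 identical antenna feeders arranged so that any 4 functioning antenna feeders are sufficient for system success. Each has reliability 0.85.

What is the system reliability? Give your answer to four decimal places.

0.8352

R = Σ_{i=4}^{5} C(5,i) p^i (1−p)^{5−i} with p = 0.85
C(5,4)·0.85^4·0.15^1 = 0.391505
C(5,5)·0.85^5·0.15^0 = 0.443705
Sum = 0.8352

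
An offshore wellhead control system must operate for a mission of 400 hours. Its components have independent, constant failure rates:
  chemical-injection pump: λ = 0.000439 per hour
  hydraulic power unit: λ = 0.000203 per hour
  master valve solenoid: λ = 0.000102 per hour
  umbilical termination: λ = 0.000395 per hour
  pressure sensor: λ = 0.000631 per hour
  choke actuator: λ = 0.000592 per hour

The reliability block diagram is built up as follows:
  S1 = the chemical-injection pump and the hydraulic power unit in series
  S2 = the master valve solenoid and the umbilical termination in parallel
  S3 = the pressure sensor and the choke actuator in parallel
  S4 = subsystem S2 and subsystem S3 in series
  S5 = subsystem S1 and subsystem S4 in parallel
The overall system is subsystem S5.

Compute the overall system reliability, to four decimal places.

R(chemical-injection pump) = exp(−0.000439 × 400) = 0.838953
R(hydraulic power unit) = exp(−0.000203 × 400) = 0.922009
R(master valve solenoid) = exp(−0.000102 × 400) = 0.960021
R(umbilical termination) = exp(−0.000395 × 400) = 0.853850
R(pressure sensor) = exp(−0.000631 × 400) = 0.776934
R(choke actuator) = exp(−0.000592 × 400) = 0.789149
Series (chemical-injection pump and hydraulic power unit): 0.838953 × 0.922009 = 0.773522
Parallel (master valve solenoid and umbilical termination): 1 − (1 − 0.960021)(1 − 0.853850) = 0.994157
Parallel (pressure sensor and choke actuator): 1 − (1 − 0.776934)(1 − 0.789149) = 0.952966
Series ([0.994157] and [0.952966]): 0.994157 × 0.952966 = 0.947398
Parallel ([0.773522] and [0.947398]): 1 − (1 − 0.773522)(1 − 0.947398) = 0.9881

0.9881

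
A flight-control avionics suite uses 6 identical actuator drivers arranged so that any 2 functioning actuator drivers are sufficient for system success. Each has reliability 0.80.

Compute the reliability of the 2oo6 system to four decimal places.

0.9984

R = Σ_{i=2}^{6} C(6,i) p^i (1−p)^{6−i} with p = 0.80
C(6,2)·0.80^2·0.20^4 = 0.015360
C(6,3)·0.80^3·0.20^3 = 0.081920
C(6,4)·0.80^4·0.20^2 = 0.245760
C(6,5)·0.80^5·0.20^1 = 0.393216
C(6,6)·0.80^6·0.20^0 = 0.262144
Sum = 0.9984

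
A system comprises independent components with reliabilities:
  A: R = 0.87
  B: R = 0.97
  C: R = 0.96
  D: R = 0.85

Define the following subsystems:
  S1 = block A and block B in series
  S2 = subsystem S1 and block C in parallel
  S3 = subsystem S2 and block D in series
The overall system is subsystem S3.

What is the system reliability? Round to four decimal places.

0.8447

Series (A and B): 0.870000 × 0.970000 = 0.843900
Parallel ([0.843900] and C): 1 − (1 − 0.843900)(1 − 0.960000) = 0.993756
Series ([0.993756] and D): 0.993756 × 0.850000 = 0.8447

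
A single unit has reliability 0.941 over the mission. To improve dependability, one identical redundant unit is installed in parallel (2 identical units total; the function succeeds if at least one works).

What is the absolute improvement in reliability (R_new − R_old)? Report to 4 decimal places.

R_before = 0.941
R_after = 1 − (1 − 0.941)^2 = 0.9965
ΔR = 0.9965 − 0.941 = 0.0555

0.0555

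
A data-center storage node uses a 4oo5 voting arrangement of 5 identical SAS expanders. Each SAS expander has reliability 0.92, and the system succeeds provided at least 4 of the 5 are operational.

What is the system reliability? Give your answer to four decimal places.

R = Σ_{i=4}^{5} C(5,i) p^i (1−p)^{5−i} with p = 0.92
C(5,4)·0.92^4·0.08^1 = 0.286557
C(5,5)·0.92^5·0.08^0 = 0.659082
Sum = 0.9456

0.9456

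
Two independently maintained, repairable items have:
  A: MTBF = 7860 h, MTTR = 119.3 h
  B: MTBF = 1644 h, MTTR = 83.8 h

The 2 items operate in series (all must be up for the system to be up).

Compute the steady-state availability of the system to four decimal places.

A(A) = MTBF/(MTBF+MTTR) = 7860/(7860+119.3) = 0.985049
A(B) = MTBF/(MTBF+MTTR) = 1644/(1644+83.8) = 0.951499
Series availability: 0.985049 × 0.951499 = 0.9373

0.9373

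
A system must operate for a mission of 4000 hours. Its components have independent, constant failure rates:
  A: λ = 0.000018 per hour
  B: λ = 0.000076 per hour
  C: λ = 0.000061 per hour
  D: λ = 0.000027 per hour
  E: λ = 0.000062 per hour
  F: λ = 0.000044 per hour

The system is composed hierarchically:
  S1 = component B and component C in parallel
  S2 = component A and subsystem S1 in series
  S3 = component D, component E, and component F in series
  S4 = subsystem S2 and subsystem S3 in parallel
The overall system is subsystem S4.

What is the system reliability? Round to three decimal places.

R(A) = exp(−0.000018 × 4000) = 0.93053
R(B) = exp(−0.000076 × 4000) = 0.73786
R(C) = exp(−0.000061 × 4000) = 0.78349
R(D) = exp(−0.000027 × 4000) = 0.89763
R(E) = exp(−0.000062 × 4000) = 0.78036
R(F) = exp(−0.000044 × 4000) = 0.83862
Parallel (B and C): 1 − (1 − 0.73786)(1 − 0.78349) = 0.94324
Series (A and [0.94324]): 0.93053 × 0.94324 = 0.87771
Series (D, E, and F): 0.89763 × 0.78036 × 0.83862 = 0.58743
Parallel ([0.87771] and [0.58743]): 1 − (1 − 0.87771)(1 − 0.58743) = 0.950

0.950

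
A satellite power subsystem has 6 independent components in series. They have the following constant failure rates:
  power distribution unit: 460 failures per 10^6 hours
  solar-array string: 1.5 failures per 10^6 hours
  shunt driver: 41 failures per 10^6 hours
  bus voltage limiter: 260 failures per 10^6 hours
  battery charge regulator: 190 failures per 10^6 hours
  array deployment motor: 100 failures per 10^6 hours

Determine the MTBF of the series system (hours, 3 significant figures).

950

Series of exponential components: λ_sys = Σ λ_i
λ_sys = 0.00046 + 0.0000015 + 0.000041 + 0.00026 + 0.00019 + 0.00010 = 1.0525e-03 /h
MTBF = 1 / λ_sys = 950 h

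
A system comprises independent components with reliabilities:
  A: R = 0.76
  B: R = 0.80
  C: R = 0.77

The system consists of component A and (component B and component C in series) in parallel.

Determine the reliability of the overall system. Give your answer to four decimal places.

Series (B and C): 0.800000 × 0.770000 = 0.616000
Parallel (A and [0.616000]): 1 − (1 − 0.760000)(1 − 0.616000) = 0.9078

0.9078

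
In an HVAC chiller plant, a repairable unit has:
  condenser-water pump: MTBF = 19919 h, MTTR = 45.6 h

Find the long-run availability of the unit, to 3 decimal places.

0.998

A(condenser-water pump) = MTBF/(MTBF+MTTR) = 19919/(19919+45.6) = 0.998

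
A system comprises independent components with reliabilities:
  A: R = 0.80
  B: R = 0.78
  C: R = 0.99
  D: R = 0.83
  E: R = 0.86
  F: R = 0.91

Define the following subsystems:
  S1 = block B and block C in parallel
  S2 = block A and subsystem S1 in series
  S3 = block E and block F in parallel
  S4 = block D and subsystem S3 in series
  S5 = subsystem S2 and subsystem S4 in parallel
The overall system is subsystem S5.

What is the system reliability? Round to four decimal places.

Parallel (B and C): 1 − (1 − 0.780000)(1 − 0.990000) = 0.997800
Series (A and [0.997800]): 0.800000 × 0.997800 = 0.798240
Parallel (E and F): 1 − (1 − 0.860000)(1 − 0.910000) = 0.987400
Series (D and [0.987400]): 0.830000 × 0.987400 = 0.819542
Parallel ([0.798240] and [0.819542]): 1 − (1 − 0.798240)(1 − 0.819542) = 0.9636

0.9636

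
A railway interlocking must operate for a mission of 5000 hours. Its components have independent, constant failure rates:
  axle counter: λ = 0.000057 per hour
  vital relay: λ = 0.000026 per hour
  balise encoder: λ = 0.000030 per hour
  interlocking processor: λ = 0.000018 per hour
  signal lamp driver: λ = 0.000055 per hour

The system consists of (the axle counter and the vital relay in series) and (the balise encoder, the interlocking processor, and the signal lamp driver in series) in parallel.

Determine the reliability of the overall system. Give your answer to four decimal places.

R(axle counter) = exp(−0.000057 × 5000) = 0.752014
R(vital relay) = exp(−0.000026 × 5000) = 0.878095
R(balise encoder) = exp(−0.000030 × 5000) = 0.860708
R(interlocking processor) = exp(−0.000018 × 5000) = 0.913931
R(signal lamp driver) = exp(−0.000055 × 5000) = 0.759572
Series (axle counter and vital relay): 0.752014 × 0.878095 = 0.660340
Series (balise encoder, interlocking processor, and signal lamp driver): 0.860708 × 0.913931 × 0.759572 = 0.597500
Parallel ([0.660340] and [0.597500]): 1 − (1 − 0.660340)(1 − 0.597500) = 0.8633

0.8633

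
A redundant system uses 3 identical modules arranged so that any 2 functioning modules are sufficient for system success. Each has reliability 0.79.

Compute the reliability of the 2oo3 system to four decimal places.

0.8862

R = Σ_{i=2}^{3} C(3,i) p^i (1−p)^{3−i} with p = 0.79
C(3,2)·0.79^2·0.21^1 = 0.393183
C(3,3)·0.79^3·0.21^0 = 0.493039
Sum = 0.8862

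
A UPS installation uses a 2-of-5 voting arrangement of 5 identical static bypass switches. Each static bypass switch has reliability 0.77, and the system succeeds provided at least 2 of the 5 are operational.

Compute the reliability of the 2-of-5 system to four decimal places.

R = Σ_{i=2}^{5} C(5,i) p^i (1−p)^{5−i} with p = 0.77
C(5,2)·0.77^2·0.23^3 = 0.072138
C(5,3)·0.77^3·0.23^2 = 0.241506
C(5,4)·0.77^4·0.23^1 = 0.404260
C(5,5)·0.77^5·0.23^0 = 0.270678
Sum = 0.9886

0.9886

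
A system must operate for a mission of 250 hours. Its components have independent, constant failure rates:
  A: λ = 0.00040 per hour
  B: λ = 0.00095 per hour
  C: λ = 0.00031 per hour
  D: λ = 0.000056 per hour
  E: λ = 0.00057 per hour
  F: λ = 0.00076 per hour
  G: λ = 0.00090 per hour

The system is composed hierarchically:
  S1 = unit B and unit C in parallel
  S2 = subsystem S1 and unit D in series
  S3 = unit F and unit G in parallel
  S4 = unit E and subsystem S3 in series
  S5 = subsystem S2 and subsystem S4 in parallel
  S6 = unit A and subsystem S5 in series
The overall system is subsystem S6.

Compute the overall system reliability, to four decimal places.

R(A) = exp(−0.00040 × 250) = 0.904837
R(B) = exp(−0.00095 × 250) = 0.788597
R(C) = exp(−0.00031 × 250) = 0.925427
R(D) = exp(−0.000056 × 250) = 0.986098
R(E) = exp(−0.00057 × 250) = 0.867188
R(F) = exp(−0.00076 × 250) = 0.826959
R(G) = exp(−0.00090 × 250) = 0.798516
Parallel (B and C): 1 − (1 − 0.788597)(1 − 0.925427) = 0.984235
Series ([0.984235] and D): 0.984235 × 0.986098 = 0.970552
Parallel (F and G): 1 − (1 − 0.826959)(1 − 0.798516) = 0.965135
Series (E and [0.965135]): 0.867188 × 0.965135 = 0.836953
Parallel ([0.970552] and [0.836953]): 1 − (1 − 0.970552)(1 − 0.836953) = 0.995199
Series (A and [0.995199]): 0.904837 × 0.995199 = 0.9005

0.9005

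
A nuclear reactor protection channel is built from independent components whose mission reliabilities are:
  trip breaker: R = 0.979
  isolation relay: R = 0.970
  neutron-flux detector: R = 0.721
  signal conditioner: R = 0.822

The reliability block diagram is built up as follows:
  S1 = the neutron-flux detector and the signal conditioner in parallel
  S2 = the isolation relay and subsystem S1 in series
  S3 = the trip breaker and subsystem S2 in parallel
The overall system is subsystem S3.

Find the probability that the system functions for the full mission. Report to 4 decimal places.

Parallel (neutron-flux detector and signal conditioner): 1 − (1 − 0.721000)(1 − 0.822000) = 0.950338
Series (isolation relay and [0.950338]): 0.970000 × 0.950338 = 0.921828
Parallel (trip breaker and [0.921828]): 1 − (1 − 0.979000)(1 − 0.921828) = 0.9984

0.9984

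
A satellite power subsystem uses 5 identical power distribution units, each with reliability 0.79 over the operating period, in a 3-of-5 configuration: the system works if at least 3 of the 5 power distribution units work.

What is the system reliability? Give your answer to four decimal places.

0.9341

R = Σ_{i=3}^{5} C(5,i) p^i (1−p)^{5−i} with p = 0.79
C(5,3)·0.79^3·0.21^2 = 0.217430
C(5,4)·0.79^4·0.21^1 = 0.408976
C(5,5)·0.79^5·0.21^0 = 0.307706
Sum = 0.9341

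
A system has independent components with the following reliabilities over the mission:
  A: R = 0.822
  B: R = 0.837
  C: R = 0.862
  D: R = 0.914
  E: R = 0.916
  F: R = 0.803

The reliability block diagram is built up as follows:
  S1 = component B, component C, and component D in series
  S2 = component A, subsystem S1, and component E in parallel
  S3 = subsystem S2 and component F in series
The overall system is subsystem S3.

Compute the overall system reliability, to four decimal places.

Series (B, C, and D): 0.837000 × 0.862000 × 0.914000 = 0.659446
Parallel (A, [0.659446], and E): 1 − (1 − 0.822000)(1 − 0.659446)(1 − 0.916000) = 0.994908
Series ([0.994908] and F): 0.994908 × 0.803000 = 0.7989

0.7989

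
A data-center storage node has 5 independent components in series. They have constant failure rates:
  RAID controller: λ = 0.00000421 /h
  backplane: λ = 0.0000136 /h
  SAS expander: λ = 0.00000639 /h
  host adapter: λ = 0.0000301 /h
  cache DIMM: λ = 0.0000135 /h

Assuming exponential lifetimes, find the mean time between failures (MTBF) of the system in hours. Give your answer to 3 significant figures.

Series of exponential components: λ_sys = Σ λ_i
λ_sys = 0.00000421 + 0.0000136 + 0.00000639 + 0.0000301 + 0.0000135 = 6.7800e-05 /h
MTBF = 1 / λ_sys = 14700 h

14700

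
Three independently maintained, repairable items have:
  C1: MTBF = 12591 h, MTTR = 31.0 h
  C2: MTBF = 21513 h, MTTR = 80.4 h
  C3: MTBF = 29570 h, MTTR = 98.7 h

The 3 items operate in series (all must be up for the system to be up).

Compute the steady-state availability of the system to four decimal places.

A(C1) = MTBF/(MTBF+MTTR) = 12591/(12591+31.0) = 0.997544
A(C2) = MTBF/(MTBF+MTTR) = 21513/(21513+80.4) = 0.996277
A(C3) = MTBF/(MTBF+MTTR) = 29570/(29570+98.7) = 0.996673
Series availability: 0.997544 × 0.996277 × 0.996673 = 0.9905

0.9905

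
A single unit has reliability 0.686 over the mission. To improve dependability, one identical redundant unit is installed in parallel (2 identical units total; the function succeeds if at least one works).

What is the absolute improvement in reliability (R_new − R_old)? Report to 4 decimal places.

0.2154

R_before = 0.686
R_after = 1 − (1 − 0.686)^2 = 0.9014
ΔR = 0.9014 − 0.686 = 0.2154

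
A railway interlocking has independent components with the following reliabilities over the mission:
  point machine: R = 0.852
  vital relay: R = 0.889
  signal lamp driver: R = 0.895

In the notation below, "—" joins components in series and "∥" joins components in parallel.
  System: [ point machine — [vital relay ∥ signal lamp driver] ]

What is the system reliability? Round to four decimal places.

0.8421

Parallel (vital relay and signal lamp driver): 1 − (1 − 0.889000)(1 − 0.895000) = 0.988345
Series (point machine and [0.988345]): 0.852000 × 0.988345 = 0.8421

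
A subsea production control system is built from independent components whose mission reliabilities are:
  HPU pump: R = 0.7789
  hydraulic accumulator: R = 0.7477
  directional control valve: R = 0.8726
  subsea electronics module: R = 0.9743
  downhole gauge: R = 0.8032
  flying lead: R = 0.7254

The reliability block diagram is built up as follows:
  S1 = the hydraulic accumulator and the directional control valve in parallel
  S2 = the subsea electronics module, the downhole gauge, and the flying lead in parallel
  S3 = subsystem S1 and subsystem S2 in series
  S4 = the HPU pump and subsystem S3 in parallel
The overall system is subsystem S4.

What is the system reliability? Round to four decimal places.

Parallel (hydraulic accumulator and directional control valve): 1 − (1 − 0.747700)(1 − 0.872600) = 0.967857
Parallel (subsea electronics module, downhole gauge, and flying lead): 1 − (1 − 0.974300)(1 − 0.803200)(1 − 0.725400) = 0.998611
Series ([0.967857] and [0.998611]): 0.967857 × 0.998611 = 0.966513
Parallel (HPU pump and [0.966513]): 1 − (1 − 0.778900)(1 − 0.966513) = 0.9926

0.9926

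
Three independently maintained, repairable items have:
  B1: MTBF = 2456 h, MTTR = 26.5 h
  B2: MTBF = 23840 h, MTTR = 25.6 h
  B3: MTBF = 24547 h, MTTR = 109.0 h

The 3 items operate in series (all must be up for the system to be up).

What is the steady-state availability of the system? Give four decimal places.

0.9839

A(B1) = MTBF/(MTBF+MTTR) = 2456/(2456+26.5) = 0.989325
A(B2) = MTBF/(MTBF+MTTR) = 23840/(23840+25.6) = 0.998927
A(B3) = MTBF/(MTBF+MTTR) = 24547/(24547+109.0) = 0.995579
Series availability: 0.989325 × 0.998927 × 0.995579 = 0.9839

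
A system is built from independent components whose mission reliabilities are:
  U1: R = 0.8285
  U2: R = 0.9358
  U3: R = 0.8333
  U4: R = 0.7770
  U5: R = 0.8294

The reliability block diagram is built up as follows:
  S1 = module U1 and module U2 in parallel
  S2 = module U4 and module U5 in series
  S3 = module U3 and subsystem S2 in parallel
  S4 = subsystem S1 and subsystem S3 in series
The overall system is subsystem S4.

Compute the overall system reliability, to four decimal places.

Parallel (U1 and U2): 1 − (1 − 0.828500)(1 − 0.935800) = 0.988990
Series (U4 and U5): 0.777000 × 0.829400 = 0.644444
Parallel (U3 and [0.644444]): 1 − (1 − 0.833300)(1 − 0.644444) = 0.940729
Series ([0.988990] and [0.940729]): 0.988990 × 0.940729 = 0.9304

0.9304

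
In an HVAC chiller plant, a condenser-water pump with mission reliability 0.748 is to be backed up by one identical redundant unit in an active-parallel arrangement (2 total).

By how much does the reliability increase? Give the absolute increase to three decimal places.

R_before = 0.748
R_after = 1 − (1 − 0.748)^2 = 0.936
ΔR = 0.936 − 0.748 = 0.188

0.188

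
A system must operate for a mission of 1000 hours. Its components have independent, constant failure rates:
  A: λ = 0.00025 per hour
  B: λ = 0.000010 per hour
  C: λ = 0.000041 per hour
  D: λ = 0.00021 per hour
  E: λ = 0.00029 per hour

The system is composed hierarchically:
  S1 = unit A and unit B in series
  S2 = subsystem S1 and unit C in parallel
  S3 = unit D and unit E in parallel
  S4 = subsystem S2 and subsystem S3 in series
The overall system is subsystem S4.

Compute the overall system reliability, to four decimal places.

R(A) = exp(−0.00025 × 1000) = 0.778801
R(B) = exp(−0.000010 × 1000) = 0.990050
R(C) = exp(−0.000041 × 1000) = 0.959829
R(D) = exp(−0.00021 × 1000) = 0.810584
R(E) = exp(−0.00029 × 1000) = 0.748264
Series (A and B): 0.778801 × 0.990050 = 0.771052
Parallel ([0.771052] and C): 1 − (1 − 0.771052)(1 − 0.959829) = 0.990803
Parallel (D and E): 1 − (1 − 0.810584)(1 − 0.748264) = 0.952317
Series ([0.990803] and [0.952317]): 0.990803 × 0.952317 = 0.9436

0.9436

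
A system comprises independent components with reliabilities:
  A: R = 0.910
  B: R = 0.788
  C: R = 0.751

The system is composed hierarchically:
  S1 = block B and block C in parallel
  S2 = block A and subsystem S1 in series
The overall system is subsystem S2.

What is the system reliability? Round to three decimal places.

Parallel (B and C): 1 − (1 − 0.78800)(1 − 0.75100) = 0.94721
Series (A and [0.94721]): 0.91000 × 0.94721 = 0.862

0.862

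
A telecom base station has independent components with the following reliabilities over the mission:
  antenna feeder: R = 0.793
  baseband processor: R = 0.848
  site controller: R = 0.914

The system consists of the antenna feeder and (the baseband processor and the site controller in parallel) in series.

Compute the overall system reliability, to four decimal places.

0.7826

Parallel (baseband processor and site controller): 1 − (1 − 0.848000)(1 − 0.914000) = 0.986928
Series (antenna feeder and [0.986928]): 0.793000 × 0.986928 = 0.7826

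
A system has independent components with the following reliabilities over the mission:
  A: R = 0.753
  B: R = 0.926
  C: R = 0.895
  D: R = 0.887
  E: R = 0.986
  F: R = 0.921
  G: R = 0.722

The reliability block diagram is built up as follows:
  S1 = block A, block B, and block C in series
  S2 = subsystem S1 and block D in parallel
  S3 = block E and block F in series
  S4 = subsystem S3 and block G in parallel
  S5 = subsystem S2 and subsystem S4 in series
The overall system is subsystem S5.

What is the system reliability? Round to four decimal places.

0.9331

Series (A, B, and C): 0.753000 × 0.926000 × 0.895000 = 0.624064
Parallel ([0.624064] and D): 1 − (1 − 0.624064)(1 − 0.887000) = 0.957519
Series (E and F): 0.986000 × 0.921000 = 0.908106
Parallel ([0.908106] and G): 1 − (1 − 0.908106)(1 − 0.722000) = 0.974453
Series ([0.957519] and [0.974453]): 0.957519 × 0.974453 = 0.9331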